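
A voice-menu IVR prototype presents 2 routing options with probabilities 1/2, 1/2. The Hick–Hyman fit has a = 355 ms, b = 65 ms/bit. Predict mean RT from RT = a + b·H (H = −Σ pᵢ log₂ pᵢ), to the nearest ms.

H = −Σ pᵢ log₂ pᵢ = 0.5·1 + 0.5·1 = 1.000 bits.
RT = 355 + 65 × 1.000 = 420.00 ms.

420 ms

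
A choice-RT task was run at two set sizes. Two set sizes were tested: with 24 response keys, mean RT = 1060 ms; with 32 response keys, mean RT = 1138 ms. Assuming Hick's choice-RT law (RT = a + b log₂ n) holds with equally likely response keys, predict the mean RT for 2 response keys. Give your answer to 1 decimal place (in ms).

With log₂ n on the abscissa the relation is linear; from the two conditions:
  b = (1138 − 1060) / (log₂ 32 − log₂ 24) = 78 / (5 − 4.5850) = 187.935 ms/bit
  a = 1060 − 187.935 × 4.5850 = 198.326 ms
Then RT(2) = 198.326 + 187.935 × log₂ 2 = 198.326 + 187.935 × 1 ≈ 386.261 ms.

386.3 ms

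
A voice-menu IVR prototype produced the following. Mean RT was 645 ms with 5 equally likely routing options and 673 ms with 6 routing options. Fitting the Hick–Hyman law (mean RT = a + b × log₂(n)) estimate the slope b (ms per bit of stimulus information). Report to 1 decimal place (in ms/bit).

The slope on a log₂ axis is (673 − 645) / (2.5850 − 2.3219) = 106.450 ms/bit.

106.4 ms/bit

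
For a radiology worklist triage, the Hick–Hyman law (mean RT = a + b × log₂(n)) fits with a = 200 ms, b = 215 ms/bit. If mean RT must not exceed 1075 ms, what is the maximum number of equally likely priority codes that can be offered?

215·log₂ n ≤ 1075 − 200 = 875, giving log₂ n ≤ 4.0698 and n ≤ 16.793. The largest whole number is 16.

16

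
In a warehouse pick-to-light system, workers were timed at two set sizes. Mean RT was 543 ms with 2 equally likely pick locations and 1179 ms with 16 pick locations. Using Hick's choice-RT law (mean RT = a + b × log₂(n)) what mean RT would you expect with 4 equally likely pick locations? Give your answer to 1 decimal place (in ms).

755.0 ms

Fit slope and intercept:
  b = (1179 − 543) / (log₂ 16 − log₂ 2) = 636 / (4 − 1) = 212.000 ms/bit
  a = 543 − 212.000 × 1 = 331.000 ms
Then RT(4) = 331.000 + 212.000 × log₂ 4 = 331.000 + 212.000 × 2 ≈ 755.000 ms.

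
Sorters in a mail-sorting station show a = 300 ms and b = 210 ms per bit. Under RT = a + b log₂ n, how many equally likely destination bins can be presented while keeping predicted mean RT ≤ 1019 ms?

10

Set 300 + 210·log₂ n ≤ 1019 → log₂ n ≤ (1019 − 300)/210 = 3.4238.
So n ≤ 2^3.4238 = 10.732; the largest integer n is 10.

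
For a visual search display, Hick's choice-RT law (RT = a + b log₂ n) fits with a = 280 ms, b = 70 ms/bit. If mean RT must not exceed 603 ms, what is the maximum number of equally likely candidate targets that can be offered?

Set 280 + 70·log₂ n ≤ 603 → log₂ n ≤ (603 − 280)/70 = 4.6143.
So n ≤ 2^4.6143 = 24.493; the largest integer n is 24.

24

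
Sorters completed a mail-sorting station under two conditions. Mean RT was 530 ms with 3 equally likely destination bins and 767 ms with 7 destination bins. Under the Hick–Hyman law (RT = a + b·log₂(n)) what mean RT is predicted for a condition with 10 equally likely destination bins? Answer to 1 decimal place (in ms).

With log₂ n on the abscissa the relation is linear; from the two conditions:
  b = (767 − 530) / (log₂ 7 − log₂ 3) = 237 / (2.8074 − 1.5850) = 193.882 ms/bit
  a = 530 − 193.882 × 1.5850 = 222.704 ms
Then RT(10) = 222.704 + 193.882 × log₂ 10 = 222.704 + 193.882 × 3.3219 ≈ 866.767 ms.

866.8 ms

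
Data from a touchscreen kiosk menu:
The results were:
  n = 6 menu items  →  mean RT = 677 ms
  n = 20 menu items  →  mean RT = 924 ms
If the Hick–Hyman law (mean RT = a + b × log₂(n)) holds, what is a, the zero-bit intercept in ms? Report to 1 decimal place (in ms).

309.4 ms

b = (RT₂ − RT₁)/(log₂ n₂ − log₂ n₁) = (924 − 677)/(4.3219 − 2.5850) = 142.202 ms/bit.
Intercept: a = 677 − 142.202·log₂(6) = 309.413 ms.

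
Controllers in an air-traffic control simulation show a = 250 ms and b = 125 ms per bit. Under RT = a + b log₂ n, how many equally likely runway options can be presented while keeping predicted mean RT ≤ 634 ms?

8

125·log₂ n ≤ 634 − 250 = 384, giving log₂ n ≤ 3.0720 and n ≤ 8.409. The largest whole number is 8.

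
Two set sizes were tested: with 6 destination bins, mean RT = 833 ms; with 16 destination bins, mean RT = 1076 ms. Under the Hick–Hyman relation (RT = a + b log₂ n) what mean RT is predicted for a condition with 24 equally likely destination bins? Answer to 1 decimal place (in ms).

Solve the two-equation system in a and b:
  b = (1076 − 833) / (log₂ 16 − log₂ 6) = 243 / (4 − 2.5850) = 171.727 ms/bit
  a = 833 − 171.727 × 2.5850 = 389.092 ms
Then RT(24) = 389.092 + 171.727 × log₂ 24 = 389.092 + 171.727 × 4.5850 ≈ 1176.454 ms.

1176.5 ms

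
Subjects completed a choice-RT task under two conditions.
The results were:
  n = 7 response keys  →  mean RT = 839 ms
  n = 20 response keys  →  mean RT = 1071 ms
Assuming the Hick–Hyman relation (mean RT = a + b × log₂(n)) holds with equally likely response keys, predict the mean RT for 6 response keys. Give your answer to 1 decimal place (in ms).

804.9 ms

RT is linear in log₂ n, so two points fix the line:
  b = (1071 − 839) / (log₂ 20 − log₂ 7) = 232 / (4.3219 − 2.8074) = 153.178 ms/bit
  a = 839 − 153.178 × 2.8074 = 408.974 ms
Then RT(6) = 408.974 + 153.178 × log₂ 6 = 408.974 + 153.178 × 2.5850 ≈ 804.934 ms.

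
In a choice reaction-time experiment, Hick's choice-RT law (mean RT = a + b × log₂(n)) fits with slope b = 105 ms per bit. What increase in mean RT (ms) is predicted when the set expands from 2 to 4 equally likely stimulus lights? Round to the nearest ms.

105 ms

The intercept a cancels: ΔRT = b·(log₂ n₂ − log₂ n₁) = b·log₂(n₂/n₁).
log₂(4) − log₂(2) = log₂(4/2) = log₂(2) = 1.
ΔRT = 105 × 1.0000 = 105.000 ms.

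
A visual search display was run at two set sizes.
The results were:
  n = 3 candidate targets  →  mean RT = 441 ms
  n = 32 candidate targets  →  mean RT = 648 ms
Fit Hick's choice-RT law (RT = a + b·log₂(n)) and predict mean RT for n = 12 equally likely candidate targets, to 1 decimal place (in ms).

RT is linear in log₂ n, so two points fix the line:
  b = (648 − 441) / (log₂ 32 − log₂ 3) = 207 / (5 − 1.5850) = 60.614 ms/bit
  a = 441 − 60.614 × 1.5850 = 344.929 ms
Then RT(12) = 344.929 + 60.614 × log₂ 12 = 344.929 + 60.614 × 3.5850 ≈ 562.229 ms.

562.2 ms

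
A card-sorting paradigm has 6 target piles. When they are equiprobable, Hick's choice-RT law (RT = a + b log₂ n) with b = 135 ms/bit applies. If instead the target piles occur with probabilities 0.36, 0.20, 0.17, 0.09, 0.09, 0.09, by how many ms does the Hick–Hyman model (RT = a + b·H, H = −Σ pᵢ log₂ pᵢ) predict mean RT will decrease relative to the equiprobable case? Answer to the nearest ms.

29 ms

Equiprobable entropy H₀ = log₂ 6 = 2.5850 bits.
Skewed entropy H = −Σ pᵢ log₂ pᵢ = 2.3675 bits.
ΔRT = b·(H₀ − H) = 135 × 0.2174 = 29.35 ms.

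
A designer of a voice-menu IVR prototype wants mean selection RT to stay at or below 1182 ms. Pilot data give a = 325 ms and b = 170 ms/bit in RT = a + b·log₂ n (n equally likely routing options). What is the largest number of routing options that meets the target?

32

Information budget: (1182 − 325)/170 = 5.0412 bits, so n ≤ 2^5.0412 = 32.926 → at most 32.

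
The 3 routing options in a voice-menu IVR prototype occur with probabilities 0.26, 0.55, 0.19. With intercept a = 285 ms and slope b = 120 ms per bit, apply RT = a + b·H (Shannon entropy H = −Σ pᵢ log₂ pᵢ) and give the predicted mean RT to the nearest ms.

457 ms

H = 0.26·log₂(1/0.26) + 0.55·log₂(1/0.55) + 0.19·log₂(1/0.19) = 1.4349 bits.
RT = 285 + 120 × 1.4349 = 457.19 ms.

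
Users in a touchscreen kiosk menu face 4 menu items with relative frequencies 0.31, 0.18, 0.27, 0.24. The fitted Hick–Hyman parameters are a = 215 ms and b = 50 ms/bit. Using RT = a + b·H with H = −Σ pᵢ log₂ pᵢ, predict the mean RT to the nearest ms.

314 ms

Entropy contributions −pᵢ log₂ pᵢ: 0.5238, 0.4453, 0.5100, 0.4941; sum H = 1.9733 bits.
RT = a + bH = 215 + 50·1.9733 = 313.66 ms.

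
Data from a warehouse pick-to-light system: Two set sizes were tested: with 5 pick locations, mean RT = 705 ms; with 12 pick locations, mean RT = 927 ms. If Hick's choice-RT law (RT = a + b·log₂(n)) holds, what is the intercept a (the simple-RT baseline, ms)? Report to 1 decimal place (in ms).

296.9 ms

The slope on a log₂ axis is (927 − 705) / (3.5850 − 2.3219) = 175.767 ms/bit.
a = RT₁ − b·log₂ n₁ = 705 − 175.767 × 2.3219 = 296.881 ms.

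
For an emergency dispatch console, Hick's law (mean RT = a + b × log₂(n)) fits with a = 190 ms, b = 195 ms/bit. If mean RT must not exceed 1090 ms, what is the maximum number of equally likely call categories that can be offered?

Set 190 + 195·log₂ n ≤ 1090 → log₂ n ≤ (1090 − 190)/195 = 4.6154.
So n ≤ 2^4.6154 = 24.511; the largest integer n is 24.

24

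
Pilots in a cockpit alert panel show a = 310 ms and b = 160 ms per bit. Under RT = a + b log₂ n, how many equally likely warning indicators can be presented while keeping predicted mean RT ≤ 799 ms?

Set 310 + 160·log₂ n ≤ 799 → log₂ n ≤ (799 − 310)/160 = 3.0562.
So n ≤ 2^3.0562 = 8.318; the largest integer n is 8.

8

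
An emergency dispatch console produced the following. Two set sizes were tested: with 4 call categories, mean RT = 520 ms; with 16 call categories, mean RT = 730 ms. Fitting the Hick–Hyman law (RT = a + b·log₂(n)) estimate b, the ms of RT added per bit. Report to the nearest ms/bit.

Slope: b = (730 − 520) / (log₂ 16 − log₂ 4) = 210/2.0000 = 105 ms/bit.

105 ms/bit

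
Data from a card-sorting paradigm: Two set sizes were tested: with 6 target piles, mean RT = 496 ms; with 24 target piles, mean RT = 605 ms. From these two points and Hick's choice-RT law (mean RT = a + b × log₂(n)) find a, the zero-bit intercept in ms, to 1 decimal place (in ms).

355.1 ms

b = (RT₂ − RT₁)/(log₂ n₂ − log₂ n₁) = (605 − 496)/(4.5850 − 2.5850) = 54.500 ms/bit.
a = RT₁ − b·log₂ n₁ = 496 − 54.500 × 2.5850 = 355.120 ms.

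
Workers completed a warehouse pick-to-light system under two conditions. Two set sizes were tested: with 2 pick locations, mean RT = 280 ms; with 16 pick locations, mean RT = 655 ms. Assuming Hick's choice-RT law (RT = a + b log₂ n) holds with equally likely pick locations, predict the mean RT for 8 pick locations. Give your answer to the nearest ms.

530 ms

Solve the two-equation system in a and b:
  b = (655 − 280) / (log₂ 16 − log₂ 2) = 375 / (4 − 1) = 125 ms/bit
  a = 280 − 125 × 1 = 155 ms
Then RT(8) = 155 + 125 × log₂ 8 = 155 + 125 × 3 ≈ 530.000 ms.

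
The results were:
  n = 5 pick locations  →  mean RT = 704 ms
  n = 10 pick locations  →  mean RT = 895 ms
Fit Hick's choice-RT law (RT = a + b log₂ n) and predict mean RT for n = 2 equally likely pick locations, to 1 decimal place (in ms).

With log₂ n on the abscissa the relation is linear; from the two conditions:
  b = (895 − 704) / (log₂ 10 − log₂ 5) = 191 / (3.3219 − 2.3219) = 191.000 ms/bit
  a = 704 − 191.000 × 2.3219 = 260.512 ms
Then RT(2) = 260.512 + 191.000 × log₂ 2 = 260.512 + 191.000 × 1 ≈ 451.512 ms.

451.5 ms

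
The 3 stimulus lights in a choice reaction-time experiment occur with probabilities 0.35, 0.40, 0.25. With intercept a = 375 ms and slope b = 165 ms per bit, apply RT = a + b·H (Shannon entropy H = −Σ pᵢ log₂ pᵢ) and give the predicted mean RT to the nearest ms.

Entropy contributions −pᵢ log₂ pᵢ: 0.5301, 0.5288, 0.5000; sum H = 1.5589 bits.
RT = a + bH = 375 + 165·1.5589 = 632.21 ms.

632 ms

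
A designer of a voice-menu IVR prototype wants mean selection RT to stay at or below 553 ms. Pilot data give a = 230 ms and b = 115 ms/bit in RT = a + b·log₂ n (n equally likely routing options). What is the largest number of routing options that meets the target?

7

Set 230 + 115·log₂ n ≤ 553 → log₂ n ≤ (553 − 230)/115 = 2.8087.
So n ≤ 2^2.8087 = 7.007; the largest integer n is 7.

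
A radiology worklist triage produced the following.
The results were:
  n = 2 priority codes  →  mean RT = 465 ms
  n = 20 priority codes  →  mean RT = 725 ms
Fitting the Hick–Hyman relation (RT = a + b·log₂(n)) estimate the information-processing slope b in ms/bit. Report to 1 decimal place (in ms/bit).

The slope on a log₂ axis is (725 − 465) / (4.3219 − 1) = 78.268 ms/bit.

78.3 ms/bit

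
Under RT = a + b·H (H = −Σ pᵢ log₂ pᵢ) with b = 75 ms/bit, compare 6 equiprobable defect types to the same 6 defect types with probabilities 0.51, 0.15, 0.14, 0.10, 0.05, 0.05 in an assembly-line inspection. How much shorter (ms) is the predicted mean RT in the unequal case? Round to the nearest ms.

39 ms

The RT saving is b·ΔH. Equiprobable H₀ = log₂(6) = 2.5850 bits; with the given probabilities H = 2.0675 bits.
b·(H₀ − H) = 75 × (2.5850 − 2.0675) = 38.81 ms.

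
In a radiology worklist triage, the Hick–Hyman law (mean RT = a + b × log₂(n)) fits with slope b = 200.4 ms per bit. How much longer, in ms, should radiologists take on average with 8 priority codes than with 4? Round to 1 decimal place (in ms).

200.4 ms

ΔRT = (a + b log₂ n₂) − (a + b log₂ n₁) = b·(log₂ n₂ − log₂ n₁).
log₂(8) − log₂(4) = log₂(8/4) = log₂(2) = 1.
ΔRT = 200.4 × 1.0000 = 200.400 ms.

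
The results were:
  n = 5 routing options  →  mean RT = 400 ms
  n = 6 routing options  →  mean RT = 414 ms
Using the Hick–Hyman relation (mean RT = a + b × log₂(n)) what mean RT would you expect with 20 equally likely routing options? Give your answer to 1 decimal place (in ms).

506.4 ms

With log₂ n on the abscissa the relation is linear; from the two conditions:
  b = (414 − 400) / (log₂ 6 − log₂ 5) = 14 / (2.5850 − 2.3219) = 53.225 ms/bit
  a = 400 − 53.225 × 2.3219 = 276.415 ms
Then RT(20) = 276.415 + 53.225 × log₂ 20 = 276.415 + 53.225 × 4.3219 ≈ 506.450 ms.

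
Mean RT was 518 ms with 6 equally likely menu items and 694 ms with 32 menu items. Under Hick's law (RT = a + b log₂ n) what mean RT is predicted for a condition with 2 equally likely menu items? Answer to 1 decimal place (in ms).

402.5 ms

Solve the two-equation system in a and b:
  b = (694 − 518) / (log₂ 32 − log₂ 6) = 176 / (5 − 2.5850) = 72.877 ms/bit
  a = 518 − 72.877 × 2.5850 = 329.616 ms
Then RT(2) = 329.616 + 72.877 × log₂ 2 = 329.616 + 72.877 × 1 ≈ 402.493 ms.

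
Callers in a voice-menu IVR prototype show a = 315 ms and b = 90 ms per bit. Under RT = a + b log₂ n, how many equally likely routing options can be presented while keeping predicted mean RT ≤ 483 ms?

Set 315 + 90·log₂ n ≤ 483 → log₂ n ≤ (483 − 315)/90 = 1.8667.
So n ≤ 2^1.8667 = 3.647; the largest integer n is 3.

3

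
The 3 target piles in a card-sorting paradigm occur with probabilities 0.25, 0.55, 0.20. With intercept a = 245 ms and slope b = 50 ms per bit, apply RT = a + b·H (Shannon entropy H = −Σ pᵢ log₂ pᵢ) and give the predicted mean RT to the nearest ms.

317 ms

Entropy contributions −pᵢ log₂ pᵢ: 0.5000, 0.4744, 0.4644; sum H = 1.4388 bits.
RT = a + bH = 245 + 50·1.4388 = 316.94 ms.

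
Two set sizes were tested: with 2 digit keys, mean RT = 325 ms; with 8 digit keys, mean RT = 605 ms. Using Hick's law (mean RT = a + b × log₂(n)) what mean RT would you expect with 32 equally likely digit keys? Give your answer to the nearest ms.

With log₂ n on the abscissa the relation is linear; from the two conditions:
  b = (605 − 325) / (log₂ 8 − log₂ 2) = 280 / (3 − 1) = 140 ms/bit
  a = 325 − 140 × 1 = 185 ms
Then RT(32) = 185 + 140 × log₂ 32 = 185 + 140 × 5 ≈ 885.000 ms.

885 ms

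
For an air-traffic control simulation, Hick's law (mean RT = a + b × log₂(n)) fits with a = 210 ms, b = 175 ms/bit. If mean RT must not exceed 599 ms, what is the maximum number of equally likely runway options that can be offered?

4

Information budget: (599 − 210)/175 = 2.2229 bits, so n ≤ 2^2.2229 = 4.668 → at most 4.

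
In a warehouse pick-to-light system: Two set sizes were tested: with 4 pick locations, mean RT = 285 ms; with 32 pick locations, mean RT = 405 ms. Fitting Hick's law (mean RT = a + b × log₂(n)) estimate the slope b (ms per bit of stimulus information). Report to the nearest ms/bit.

40 ms/bit

b = (RT₂ − RT₁)/(log₂ n₂ − log₂ n₁) = (405 − 285)/(5 − 2) = 40 ms/bit.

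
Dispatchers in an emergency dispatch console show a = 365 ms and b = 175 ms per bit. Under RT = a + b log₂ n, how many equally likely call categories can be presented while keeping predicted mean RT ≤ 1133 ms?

Information budget: (1133 − 365)/175 = 4.3886 bits, so n ≤ 2^4.3886 = 20.946 → at most 20.

20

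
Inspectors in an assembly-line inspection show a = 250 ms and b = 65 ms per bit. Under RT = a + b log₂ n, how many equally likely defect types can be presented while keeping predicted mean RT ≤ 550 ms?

24

Information budget: (550 − 250)/65 = 4.6154 bits, so n ≤ 2^4.6154 = 24.511 → at most 24.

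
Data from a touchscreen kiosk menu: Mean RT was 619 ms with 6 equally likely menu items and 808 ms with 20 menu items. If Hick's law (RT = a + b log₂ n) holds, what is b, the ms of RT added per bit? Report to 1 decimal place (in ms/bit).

b = (RT₂ − RT₁)/(log₂ n₂ − log₂ n₁) = (808 − 619)/(4.3219 − 2.5850) = 108.810 ms/bit.

108.8 ms/bit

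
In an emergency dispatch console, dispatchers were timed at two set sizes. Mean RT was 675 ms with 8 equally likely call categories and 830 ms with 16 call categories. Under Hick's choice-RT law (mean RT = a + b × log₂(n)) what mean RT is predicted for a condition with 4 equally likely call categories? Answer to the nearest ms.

520 ms

With log₂ n on the abscissa the relation is linear; from the two conditions:
  b = (830 − 675) / (log₂ 16 − log₂ 8) = 155 / (4 − 3) = 155 ms/bit
  a = 675 − 155 × 3 = 210 ms
Then RT(4) = 210 + 155 × log₂ 4 = 210 + 155 × 2 ≈ 520.000 ms.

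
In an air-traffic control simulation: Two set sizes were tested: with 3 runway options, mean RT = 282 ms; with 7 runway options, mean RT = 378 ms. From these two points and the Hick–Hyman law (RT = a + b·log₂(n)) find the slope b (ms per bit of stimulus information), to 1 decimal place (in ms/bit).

78.5 ms/bit

Slope: b = (378 − 282) / (log₂ 7 − log₂ 3) = 96/1.2224 = 78.535 ms/bit.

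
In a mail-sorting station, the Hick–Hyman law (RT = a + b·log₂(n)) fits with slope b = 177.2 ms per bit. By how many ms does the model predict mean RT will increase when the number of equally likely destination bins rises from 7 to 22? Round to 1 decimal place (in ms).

ΔRT = (a + b log₂ n₂) − (a + b log₂ n₁) = b·(log₂ n₂ − log₂ n₁).
log₂(22) − log₂(7) = 4.4594 − 2.8074 = 1.6521.
ΔRT = 177.2 × 1.6521 = 292.748 ms.

292.7 ms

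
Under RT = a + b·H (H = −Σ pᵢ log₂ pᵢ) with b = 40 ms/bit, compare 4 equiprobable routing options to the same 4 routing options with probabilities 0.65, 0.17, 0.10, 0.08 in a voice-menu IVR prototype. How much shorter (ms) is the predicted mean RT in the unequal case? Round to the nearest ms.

22 ms

The RT saving is b·ΔH. Equiprobable H₀ = log₂(4) = 2.0000 bits; with the given probabilities H = 1.4623 bits.
b·(H₀ − H) = 40 × (2.0000 − 1.4623) = 21.51 ms.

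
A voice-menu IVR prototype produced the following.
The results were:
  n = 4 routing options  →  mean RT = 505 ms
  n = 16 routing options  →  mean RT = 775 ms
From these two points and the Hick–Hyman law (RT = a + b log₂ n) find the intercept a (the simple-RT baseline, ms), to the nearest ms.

235 ms

b = (RT₂ − RT₁)/(log₂ n₂ − log₂ n₁) = (775 − 505)/(4 − 2) = 135 ms/bit.
a = RT₁ − b·log₂ n₁ = 505 − 135 × 2 = 235.000 ms.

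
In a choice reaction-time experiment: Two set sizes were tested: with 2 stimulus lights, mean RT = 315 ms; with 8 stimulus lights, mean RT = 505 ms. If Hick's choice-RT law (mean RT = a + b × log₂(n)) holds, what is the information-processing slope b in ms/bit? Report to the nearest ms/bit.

Slope: b = (505 − 315) / (log₂ 8 − log₂ 2) = 190/2.0000 = 95 ms/bit.

95 ms/bit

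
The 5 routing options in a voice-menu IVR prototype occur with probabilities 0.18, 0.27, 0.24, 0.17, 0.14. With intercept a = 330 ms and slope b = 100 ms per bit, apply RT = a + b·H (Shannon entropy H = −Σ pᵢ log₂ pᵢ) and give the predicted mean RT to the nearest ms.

558 ms

H = 0.18·log₂(1/0.18) + 0.27·log₂(1/0.27) + 0.24·log₂(1/0.24) + 0.17·log₂(1/0.17) + 0.14·log₂(1/0.14) = 2.2812 bits.
RT = 330 + 100 × 2.2812 = 558.12 ms.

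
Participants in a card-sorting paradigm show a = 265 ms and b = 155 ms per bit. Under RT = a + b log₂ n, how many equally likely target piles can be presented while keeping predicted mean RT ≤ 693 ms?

155·log₂ n ≤ 693 − 265 = 428, giving log₂ n ≤ 2.7613 and n ≤ 6.780. The largest whole number is 6.

6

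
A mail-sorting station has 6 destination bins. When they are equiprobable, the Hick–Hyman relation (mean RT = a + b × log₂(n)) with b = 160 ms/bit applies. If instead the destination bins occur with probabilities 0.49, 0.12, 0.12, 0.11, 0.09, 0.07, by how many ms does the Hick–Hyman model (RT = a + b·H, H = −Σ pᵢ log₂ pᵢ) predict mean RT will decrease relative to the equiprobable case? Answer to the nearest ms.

Equiprobable entropy H₀ = log₂ 6 = 2.5850 bits.
Skewed entropy H = −Σ pᵢ log₂ pᵢ = 2.1699 bits.
ΔRT = b·(H₀ − H) = 160 × 0.4151 = 66.41 ms.

66 ms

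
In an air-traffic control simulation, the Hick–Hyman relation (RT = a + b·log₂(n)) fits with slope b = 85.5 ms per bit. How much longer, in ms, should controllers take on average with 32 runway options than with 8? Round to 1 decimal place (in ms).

171.0 ms

ΔRT = (a + b log₂ n₂) − (a + b log₂ n₁) = b·(log₂ n₂ − log₂ n₁).
log₂(32) − log₂(8) = log₂(32/8) = log₂(4) = 2.
ΔRT = 85.5 × 2.0000 = 171.000 ms.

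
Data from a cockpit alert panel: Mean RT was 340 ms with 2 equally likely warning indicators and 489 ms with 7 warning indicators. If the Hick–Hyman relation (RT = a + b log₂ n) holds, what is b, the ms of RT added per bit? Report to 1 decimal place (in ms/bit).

82.4 ms/bit

b = (RT₂ − RT₁)/(log₂ n₂ − log₂ n₁) = (489 − 340)/(2.8074 − 1) = 82.441 ms/bit.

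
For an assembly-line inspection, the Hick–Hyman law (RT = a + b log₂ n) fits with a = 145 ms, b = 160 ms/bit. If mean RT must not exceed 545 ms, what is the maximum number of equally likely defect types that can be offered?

5

160·log₂ n ≤ 545 − 145 = 400, giving log₂ n ≤ 2.5000 and n ≤ 5.657. The largest whole number is 5.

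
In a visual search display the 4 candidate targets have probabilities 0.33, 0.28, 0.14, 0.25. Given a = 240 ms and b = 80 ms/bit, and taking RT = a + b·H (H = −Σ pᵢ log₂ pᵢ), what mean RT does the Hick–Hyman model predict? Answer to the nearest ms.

H = 0.33·log₂(1/0.33) + 0.28·log₂(1/0.28) + 0.14·log₂(1/0.14) + 0.25·log₂(1/0.25) = 1.9392 bits.
RT = 240 + 80 × 1.9392 = 395.13 ms.

395 ms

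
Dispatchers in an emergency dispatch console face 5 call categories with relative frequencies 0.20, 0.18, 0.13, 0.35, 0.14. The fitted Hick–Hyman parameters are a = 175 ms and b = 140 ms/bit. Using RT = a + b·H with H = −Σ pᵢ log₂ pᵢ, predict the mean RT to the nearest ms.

486 ms

H = 0.20·log₂(1/0.20) + 0.18·log₂(1/0.18) + 0.13·log₂(1/0.13) + 0.35·log₂(1/0.35) + 0.14·log₂(1/0.14) = 2.2195 bits.
RT = 175 + 140 × 2.2195 = 485.74 ms.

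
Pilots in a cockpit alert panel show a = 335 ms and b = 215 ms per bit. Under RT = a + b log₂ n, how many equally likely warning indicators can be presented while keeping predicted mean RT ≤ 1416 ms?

32

215·log₂ n ≤ 1416 − 335 = 1081, giving log₂ n ≤ 5.0279 and n ≤ 32.625. The largest whole number is 32.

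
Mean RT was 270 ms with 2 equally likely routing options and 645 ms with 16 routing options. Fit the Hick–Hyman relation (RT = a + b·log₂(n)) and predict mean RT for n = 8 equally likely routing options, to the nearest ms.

RT is linear in log₂ n, so two points fix the line:
  b = (645 − 270) / (log₂ 16 − log₂ 2) = 375 / (4 − 1) = 125 ms/bit
  a = 270 − 125 × 1 = 145 ms
Then RT(8) = 145 + 125 × log₂ 8 = 145 + 125 × 3 ≈ 520.000 ms.

520 ms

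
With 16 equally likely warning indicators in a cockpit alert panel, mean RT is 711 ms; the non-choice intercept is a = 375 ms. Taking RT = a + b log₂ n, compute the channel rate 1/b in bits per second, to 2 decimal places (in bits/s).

11.90 bits/s

b = (711 − 375)/log₂ 16 = 336/4 = 84.000 ms per bit = 0.08400 s/bit; the reciprocal is 11.905 bits/s.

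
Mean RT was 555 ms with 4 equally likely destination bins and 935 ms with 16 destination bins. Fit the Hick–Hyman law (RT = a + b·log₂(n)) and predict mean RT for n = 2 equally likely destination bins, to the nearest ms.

365 ms

With log₂ n on the abscissa the relation is linear; from the two conditions:
  b = (935 − 555) / (log₂ 16 − log₂ 4) = 380 / (4 − 2) = 190 ms/bit
  a = 555 − 190 × 2 = 175 ms
Then RT(2) = 175 + 190 × log₂ 2 = 175 + 190 × 1 ≈ 365.000 ms.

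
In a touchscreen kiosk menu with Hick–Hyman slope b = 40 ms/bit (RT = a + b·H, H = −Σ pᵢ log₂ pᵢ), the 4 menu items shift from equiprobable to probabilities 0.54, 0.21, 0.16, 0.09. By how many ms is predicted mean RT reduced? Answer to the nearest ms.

12 ms

Equiprobable entropy H₀ = log₂ 4 = 2.0000 bits.
Skewed entropy H = −Σ pᵢ log₂ pᵢ = 1.6885 bits.
ΔRT = b·(H₀ − H) = 40 × 0.3115 = 12.46 ms.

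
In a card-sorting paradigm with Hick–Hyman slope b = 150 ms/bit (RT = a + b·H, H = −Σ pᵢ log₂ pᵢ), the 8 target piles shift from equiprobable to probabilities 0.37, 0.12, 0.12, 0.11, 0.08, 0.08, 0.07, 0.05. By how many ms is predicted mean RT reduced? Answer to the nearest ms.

48 ms

The RT saving is b·ΔH. Equiprobable H₀ = log₂(8) = 3.0000 bits; with the given probabilities H = 2.6828 bits.
b·(H₀ − H) = 150 × (3.0000 − 2.6828) = 47.58 ms.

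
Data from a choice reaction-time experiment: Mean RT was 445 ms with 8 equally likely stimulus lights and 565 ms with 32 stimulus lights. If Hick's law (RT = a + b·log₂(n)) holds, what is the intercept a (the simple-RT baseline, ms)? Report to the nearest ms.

265 ms

Slope: b = (565 − 445) / (log₂ 32 − log₂ 8) = 120/2.0000 = 60 ms/bit.
a = RT₁ − b·log₂ n₁ = 445 − 60 × 3 = 265.000 ms.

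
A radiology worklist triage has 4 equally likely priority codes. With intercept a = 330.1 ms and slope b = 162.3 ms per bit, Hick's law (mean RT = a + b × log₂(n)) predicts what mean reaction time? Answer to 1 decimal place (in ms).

log₂(4) = 2 bits, so RT = 330.1 + 162.3 × 2 ≈ 654.700 ms.

654.7 ms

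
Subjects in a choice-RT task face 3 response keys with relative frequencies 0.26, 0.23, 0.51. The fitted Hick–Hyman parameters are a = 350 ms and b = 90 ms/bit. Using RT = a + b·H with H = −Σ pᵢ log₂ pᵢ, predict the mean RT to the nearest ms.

484 ms

Entropy contributions −pᵢ log₂ pᵢ: 0.5053, 0.4877, 0.4954; sum H = 1.4884 bits.
RT = a + bH = 350 + 90·1.4884 = 483.95 ms.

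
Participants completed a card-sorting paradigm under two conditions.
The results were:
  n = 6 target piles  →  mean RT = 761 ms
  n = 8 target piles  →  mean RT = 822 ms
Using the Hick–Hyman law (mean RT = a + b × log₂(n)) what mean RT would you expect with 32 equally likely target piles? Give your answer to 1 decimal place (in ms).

1115.9 ms

With log₂ n on the abscissa the relation is linear; from the two conditions:
  b = (822 − 761) / (log₂ 8 − log₂ 6) = 61 / (3 − 2.5850) = 146.975 ms/bit
  a = 761 − 146.975 × 2.5850 = 381.076 ms
Then RT(32) = 381.076 + 146.975 × log₂ 32 = 381.076 + 146.975 × 5 ≈ 1115.949 ms.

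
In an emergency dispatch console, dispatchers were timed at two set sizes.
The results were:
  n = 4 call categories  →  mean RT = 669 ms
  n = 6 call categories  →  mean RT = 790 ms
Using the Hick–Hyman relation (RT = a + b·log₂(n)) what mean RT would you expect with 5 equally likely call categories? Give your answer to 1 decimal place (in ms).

RT is linear in log₂ n, so two points fix the line:
  b = (790 − 669) / (log₂ 6 − log₂ 4) = 121 / (2.5850 − 2) = 206.851 ms/bit
  a = 669 − 206.851 × 2 = 255.298 ms
Then RT(5) = 255.298 + 206.851 × log₂ 5 = 255.298 + 206.851 × 2.3219 ≈ 735.591 ms.

735.6 ms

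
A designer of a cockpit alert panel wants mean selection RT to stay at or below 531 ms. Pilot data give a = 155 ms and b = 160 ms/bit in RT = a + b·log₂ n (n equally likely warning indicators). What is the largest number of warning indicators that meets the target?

Information budget: (531 − 155)/160 = 2.3500 bits, so n ≤ 2^2.3500 = 5.098 → at most 5.

5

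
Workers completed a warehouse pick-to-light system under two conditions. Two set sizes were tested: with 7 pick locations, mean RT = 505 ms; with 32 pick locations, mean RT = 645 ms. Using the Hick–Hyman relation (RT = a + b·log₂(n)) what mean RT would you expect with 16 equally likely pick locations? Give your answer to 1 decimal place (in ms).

With log₂ n on the abscissa the relation is linear; from the two conditions:
  b = (645 − 505) / (log₂ 32 − log₂ 7) = 140 / (5 − 2.8074) = 63.850 ms/bit
  a = 505 − 63.850 × 2.8074 = 325.751 ms
Then RT(16) = 325.751 + 63.850 × log₂ 16 = 325.751 + 63.850 × 4 ≈ 581.150 ms.

581.2 ms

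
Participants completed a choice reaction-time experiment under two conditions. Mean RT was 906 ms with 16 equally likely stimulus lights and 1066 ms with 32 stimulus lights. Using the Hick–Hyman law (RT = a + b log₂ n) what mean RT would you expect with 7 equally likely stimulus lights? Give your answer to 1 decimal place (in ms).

715.2 ms

With log₂ n on the abscissa the relation is linear; from the two conditions:
  b = (1066 − 906) / (log₂ 32 − log₂ 16) = 160 / (5 − 4) = 160.000 ms/bit
  a = 906 − 160.000 × 4 = 266.000 ms
Then RT(7) = 266.000 + 160.000 × log₂ 7 = 266.000 + 160.000 × 2.8074 ≈ 715.177 ms.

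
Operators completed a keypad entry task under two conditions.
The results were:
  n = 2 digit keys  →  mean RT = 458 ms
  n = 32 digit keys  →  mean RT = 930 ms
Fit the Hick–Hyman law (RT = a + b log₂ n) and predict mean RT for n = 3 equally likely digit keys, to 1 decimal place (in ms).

527.0 ms

RT is linear in log₂ n, so two points fix the line:
  b = (930 − 458) / (log₂ 32 − log₂ 2) = 472 / (5 − 1) = 118.000 ms/bit
  a = 458 − 118.000 × 1 = 340.000 ms
Then RT(3) = 340.000 + 118.000 × log₂ 3 = 340.000 + 118.000 × 1.5850 ≈ 527.026 ms.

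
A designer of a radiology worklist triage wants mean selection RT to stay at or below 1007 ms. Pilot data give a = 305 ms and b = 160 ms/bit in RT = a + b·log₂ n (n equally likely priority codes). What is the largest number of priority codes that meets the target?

160·log₂ n ≤ 1007 − 305 = 702, giving log₂ n ≤ 4.3875 and n ≤ 20.930. The largest whole number is 20.

20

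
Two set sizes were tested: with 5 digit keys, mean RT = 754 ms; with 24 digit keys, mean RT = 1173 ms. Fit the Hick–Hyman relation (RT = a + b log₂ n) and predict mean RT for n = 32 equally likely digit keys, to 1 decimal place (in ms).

1249.8 ms

RT is linear in log₂ n, so two points fix the line:
  b = (1173 − 754) / (log₂ 24 − log₂ 5) = 419 / (4.5850 − 2.3219) = 185.150 ms/bit
  a = 754 − 185.150 × 2.3219 = 324.096 ms
Then RT(32) = 324.096 + 185.150 × log₂ 32 = 324.096 + 185.150 × 5 ≈ 1249.844 ms.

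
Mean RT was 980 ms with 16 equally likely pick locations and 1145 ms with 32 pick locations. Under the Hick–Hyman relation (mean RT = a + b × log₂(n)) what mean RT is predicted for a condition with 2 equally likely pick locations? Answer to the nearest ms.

Solve the two-equation system in a and b:
  b = (1145 − 980) / (log₂ 32 − log₂ 16) = 165 / (5 − 4) = 165 ms/bit
  a = 980 − 165 × 4 = 320 ms
Then RT(2) = 320 + 165 × log₂ 2 = 320 + 165 × 1 ≈ 485.000 ms.

485 ms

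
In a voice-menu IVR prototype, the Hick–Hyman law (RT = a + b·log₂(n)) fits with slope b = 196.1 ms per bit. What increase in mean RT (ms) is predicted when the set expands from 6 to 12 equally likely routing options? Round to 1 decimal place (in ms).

ΔRT = (a + b log₂ n₂) − (a + b log₂ n₁) = b·(log₂ n₂ − log₂ n₁).
log₂(12) − log₂(6) = log₂(12/6) = log₂(2) = 1.
ΔRT = 196.1 × 1.0000 = 196.100 ms.

196.1 ms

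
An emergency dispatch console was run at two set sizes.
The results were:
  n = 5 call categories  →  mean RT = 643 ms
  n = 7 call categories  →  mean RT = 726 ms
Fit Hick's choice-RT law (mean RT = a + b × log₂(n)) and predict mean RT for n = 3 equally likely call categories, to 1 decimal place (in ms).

With log₂ n on the abscissa the relation is linear; from the two conditions:
  b = (726 − 643) / (log₂ 7 − log₂ 5) = 83 / (2.8074 − 2.3219) = 170.984 ms/bit
  a = 643 − 170.984 × 2.3219 = 245.989 ms
Then RT(3) = 245.989 + 170.984 × log₂ 3 = 245.989 + 170.984 × 1.5850 ≈ 516.991 ms.

517.0 ms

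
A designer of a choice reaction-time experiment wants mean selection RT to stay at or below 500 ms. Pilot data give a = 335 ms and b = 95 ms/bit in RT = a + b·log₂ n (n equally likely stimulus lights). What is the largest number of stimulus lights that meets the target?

Set 335 + 95·log₂ n ≤ 500 → log₂ n ≤ (500 − 335)/95 = 1.7368.
So n ≤ 2^1.7368 = 3.333; the largest integer n is 3.

3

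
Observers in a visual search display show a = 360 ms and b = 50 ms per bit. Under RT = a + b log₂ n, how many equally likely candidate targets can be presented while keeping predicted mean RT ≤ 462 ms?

4

50·log₂ n ≤ 462 − 360 = 102, giving log₂ n ≤ 2.0400 and n ≤ 4.112. The largest whole number is 4.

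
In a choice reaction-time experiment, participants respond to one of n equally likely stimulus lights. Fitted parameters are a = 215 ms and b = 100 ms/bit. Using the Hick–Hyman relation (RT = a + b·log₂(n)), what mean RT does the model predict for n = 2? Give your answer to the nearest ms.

log₂(2) = 1 bits, so RT = 215 + 100 × 1 ≈ 315.000 ms.

315 ms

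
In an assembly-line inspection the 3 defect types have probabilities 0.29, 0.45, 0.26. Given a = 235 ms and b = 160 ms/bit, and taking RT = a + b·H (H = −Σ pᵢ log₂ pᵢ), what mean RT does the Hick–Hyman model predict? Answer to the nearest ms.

482 ms

H = 0.29·log₂(1/0.29) + 0.45·log₂(1/0.45) + 0.26·log₂(1/0.26) = 1.5416 bits.
RT = 235 + 160 × 1.5416 = 481.65 ms.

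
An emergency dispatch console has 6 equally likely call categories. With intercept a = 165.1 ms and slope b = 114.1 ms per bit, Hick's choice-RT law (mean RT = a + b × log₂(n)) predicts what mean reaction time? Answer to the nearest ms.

460 ms

log₂(6) = 2.5850 bits, so RT = 165.1 + 114.1 × 2.5850 ≈ 460.044 ms.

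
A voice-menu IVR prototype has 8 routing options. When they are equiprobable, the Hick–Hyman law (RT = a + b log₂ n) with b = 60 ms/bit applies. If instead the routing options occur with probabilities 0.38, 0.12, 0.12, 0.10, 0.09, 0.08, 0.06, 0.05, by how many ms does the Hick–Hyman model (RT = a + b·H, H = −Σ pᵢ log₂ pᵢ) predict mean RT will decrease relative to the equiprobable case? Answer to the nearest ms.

20 ms

Equiprobable entropy H₀ = log₂ 8 = 3.0000 bits.
Skewed entropy H = −Σ pᵢ log₂ pᵢ = 2.6606 bits.
ΔRT = b·(H₀ − H) = 60 × 0.3394 = 20.37 ms.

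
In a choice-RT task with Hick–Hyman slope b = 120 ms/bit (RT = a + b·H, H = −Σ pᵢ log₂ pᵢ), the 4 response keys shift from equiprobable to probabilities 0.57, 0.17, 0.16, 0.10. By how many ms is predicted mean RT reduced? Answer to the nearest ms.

Equiprobable entropy H₀ = log₂ 4 = 2.0000 bits.
Skewed entropy H = −Σ pᵢ log₂ pᵢ = 1.6520 bits.
ΔRT = b·(H₀ − H) = 120 × 0.3480 = 41.75 ms.

42 ms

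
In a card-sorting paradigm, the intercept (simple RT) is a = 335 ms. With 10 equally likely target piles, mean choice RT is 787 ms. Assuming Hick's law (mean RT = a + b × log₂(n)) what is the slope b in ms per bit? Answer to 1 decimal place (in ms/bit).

b = (787 − 335) / log₂(10) = 452 / 3.3219 = 136.066 ms/bit.

136.1 ms/bit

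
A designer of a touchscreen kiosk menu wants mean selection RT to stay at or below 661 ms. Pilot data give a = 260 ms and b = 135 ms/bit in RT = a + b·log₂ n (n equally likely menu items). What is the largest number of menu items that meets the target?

7

Information budget: (661 − 260)/135 = 2.9704 bits, so n ≤ 2^2.9704 = 7.837 → at most 7.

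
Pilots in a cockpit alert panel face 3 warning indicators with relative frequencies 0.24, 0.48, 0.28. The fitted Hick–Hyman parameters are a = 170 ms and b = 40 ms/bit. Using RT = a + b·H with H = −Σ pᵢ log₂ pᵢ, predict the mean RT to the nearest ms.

231 ms

Entropy contributions −pᵢ log₂ pᵢ: 0.4941, 0.5083, 0.5142; sum H = 1.5166 bits.
RT = a + bH = 170 + 40·1.5166 = 230.66 ms.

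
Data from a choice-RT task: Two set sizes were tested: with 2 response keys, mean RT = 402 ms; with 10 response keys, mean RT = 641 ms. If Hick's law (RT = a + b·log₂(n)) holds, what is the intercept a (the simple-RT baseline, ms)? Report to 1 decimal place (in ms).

299.1 ms

b = (RT₂ − RT₁)/(log₂ n₂ − log₂ n₁) = (641 − 402)/(3.3219 − 1) = 102.932 ms/bit.
Intercept: a = 402 − 102.932·log₂(2) = 299.068 ms.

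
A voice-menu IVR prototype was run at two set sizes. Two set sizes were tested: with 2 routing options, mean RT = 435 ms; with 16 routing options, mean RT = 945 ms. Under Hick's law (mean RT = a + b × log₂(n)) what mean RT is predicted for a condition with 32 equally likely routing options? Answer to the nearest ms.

1115 ms

With log₂ n on the abscissa the relation is linear; from the two conditions:
  b = (945 − 435) / (log₂ 16 − log₂ 2) = 510 / (4 − 1) = 170 ms/bit
  a = 435 − 170 × 1 = 265 ms
Then RT(32) = 265 + 170 × log₂ 32 = 265 + 170 × 5 ≈ 1115.000 ms.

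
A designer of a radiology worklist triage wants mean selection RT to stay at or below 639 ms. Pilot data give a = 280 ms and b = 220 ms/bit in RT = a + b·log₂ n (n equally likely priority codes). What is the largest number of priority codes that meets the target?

Set 280 + 220·log₂ n ≤ 639 → log₂ n ≤ (639 − 280)/220 = 1.6318.
So n ≤ 2^1.6318 = 3.099; the largest integer n is 3.

3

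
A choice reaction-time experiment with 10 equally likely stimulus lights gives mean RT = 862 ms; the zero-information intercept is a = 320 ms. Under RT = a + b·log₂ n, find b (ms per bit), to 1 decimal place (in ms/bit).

b = (862 − 320) / log₂(10) = 542 / 3.3219 = 163.158 ms/bit.

163.2 ms/bit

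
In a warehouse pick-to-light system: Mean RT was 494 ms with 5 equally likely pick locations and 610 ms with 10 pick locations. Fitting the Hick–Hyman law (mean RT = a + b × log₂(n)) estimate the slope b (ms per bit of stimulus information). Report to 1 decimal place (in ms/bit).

116.0 ms/bit

The slope on a log₂ axis is (610 − 494) / (3.3219 − 2.3219) = 116.000 ms/bit.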